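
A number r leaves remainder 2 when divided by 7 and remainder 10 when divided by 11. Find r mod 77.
M = 7 × 11 = 77. M₁ = 11, y₁ ≡ 2 mod 7. M₂ = 7, y₂ ≡ 8 mod 11. r = 2×11×2 + 10×7×8 ≡ 65 mod 77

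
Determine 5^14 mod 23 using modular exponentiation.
By repeated squaring (mod 23): 5^{1}≡5, 5^{2}≡2, 5^{4}≡4, 5^{8}≡16. Then 5^{14} = 5^{8+4+2} ≡ 16 × 4 × 2 ≡ 13 (mod 23)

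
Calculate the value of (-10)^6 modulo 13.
By repeated squaring mod 13: (-10)^{1}≡3, (-10)^{2}≡9, (-10)^{4}≡3. Then (-10)^{6} = (-10)^{4+2} ≡ 3 × 9 ≡ 1 mod 13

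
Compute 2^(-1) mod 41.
Since 41 is prime, by Fermat 2^(-1) ≡ 2^{39} ≡ 21 mod 41. Verify: 2 × 21 = 42 ≡ 1 mod 41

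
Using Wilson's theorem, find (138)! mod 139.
By Wilson's theorem, (138)! ≡ -1 ≡ 138 (mod 139)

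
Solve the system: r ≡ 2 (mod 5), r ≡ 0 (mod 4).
M = 5 × 4 = 20. M₁ = 4, y₁ ≡ 4 (mod 5). M₂ = 5, y₂ ≡ 1 (mod 4). r = 2×4×4 + 0×5×1 ≡ 12 (mod 20)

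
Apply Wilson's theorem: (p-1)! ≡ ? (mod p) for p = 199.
By Wilson's theorem, (198)! ≡ -1 ≡ 198 (mod 199)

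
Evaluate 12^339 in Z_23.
Using Fermat: 12^{22} ≡ 1 mod 23. 339 ≡ 9 mod 22. So 12^{339} ≡ 12^{9} ≡ 4 mod 23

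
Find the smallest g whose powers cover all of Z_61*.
g = 2. Powers: [2, 4, 8, 16, 32, 3, 6, 12, 24, 48, ...] generates all 60 non-zero residues.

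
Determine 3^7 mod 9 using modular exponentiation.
By repeated squaring mod 9: 3^{1}≡3, 3^{2}≡0, 3^{4}≡0. Then 3^{7} = 3^{4+2+1} ≡ 0 × 0 × 3 ≡ 0 mod 9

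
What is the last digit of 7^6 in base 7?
By repeated squaring (mod 7): 7^{1}≡0, 7^{2}≡0, 7^{4}≡0. Then 7^{6} = 7^{4+2} ≡ 0 × 0 ≡ 0 (mod 7)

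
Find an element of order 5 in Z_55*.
16 has order 5 mod 55 since 16^{5} ≡ 1 mod 55 and no smaller power works.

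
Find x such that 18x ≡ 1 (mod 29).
Since 29 is prime, by Fermat 18^(-1) ≡ 18^{27} ≡ 21 (mod 29). Verify: 18 × 21 = 378 ≡ 1 (mod 29)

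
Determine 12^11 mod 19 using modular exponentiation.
By repeated squaring (mod 19): 12^{1}≡12, 12^{2}≡11, 12^{4}≡7, 12^{8}≡11. Then 12^{11} = 12^{8+2+1} ≡ 11 × 11 × 12 ≡ 8 (mod 19)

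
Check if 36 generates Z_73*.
36^{18} ≡ 1 mod 73 and 18 < 72, so ord_73(36) = 18 ≠ 72 and 36 is not a primitive root.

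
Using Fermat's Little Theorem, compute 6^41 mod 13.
By Fermat: 6^{12} ≡ 1 mod 13. 41 = 3×12 + 5. So 6^{41} ≡ 6^{5} ≡ 2 mod 13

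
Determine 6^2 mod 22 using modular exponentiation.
6^{2} = 36 ≡ 14 mod 22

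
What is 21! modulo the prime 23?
(22)! = (21)! × (22) ≡ -1 mod 23. So (21)! ≡ -1 × (22)^(-1) ≡ (-1)×(-1) = 1 mod 23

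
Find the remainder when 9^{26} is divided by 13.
By Fermat: 9^{12} ≡ 1 (mod 13). 26 = 2×12 + 2. So 9^{26} ≡ 9^{2} ≡ 3 (mod 13)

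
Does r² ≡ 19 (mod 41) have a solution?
By Euler's criterion: 19^{20} ≡ 40 (mod 41). Since this equals -1 (≡ 40), 19 is not a QR.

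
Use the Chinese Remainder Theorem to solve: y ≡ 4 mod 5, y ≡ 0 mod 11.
M = 5 × 11 = 55. M₁ = 11, y₁ ≡ 1 mod 5. M₂ = 5, y₂ ≡ 9 mod 11. y = 4×11×1 + 0×5×9 ≡ 44 mod 55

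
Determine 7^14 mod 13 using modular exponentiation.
Using Fermat: 7^{12} ≡ 1 (mod 13). 14 ≡ 2 (mod 12). So 7^{14} ≡ 7^{2} ≡ 10 (mod 13)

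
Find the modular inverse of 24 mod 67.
Since 67 is prime, by Fermat 24^(-1) ≡ 24^{65} ≡ 14 mod 67. Verify: 24 × 14 = 336 ≡ 1 mod 67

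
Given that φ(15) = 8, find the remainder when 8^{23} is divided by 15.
By Euler: 8^{8} ≡ 1 (mod 15) since gcd(8, 15) = 1. 23 = 2×8 + 7. So 8^{23} ≡ 8^{7} ≡ 2 (mod 15)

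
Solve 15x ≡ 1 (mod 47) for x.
Since 47 is prime, by Fermat 15^(-1) ≡ 15^{45} ≡ 22 (mod 47). Verify: 15 × 22 = 330 ≡ 1 (mod 47)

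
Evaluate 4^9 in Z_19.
By repeated squaring mod 19: 4^{1}≡4, 4^{2}≡16, 4^{4}≡9, 4^{8}≡5. Then 4^{9} = 4^{8+1} ≡ 5 × 4 ≡ 1 mod 19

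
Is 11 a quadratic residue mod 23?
By Euler's criterion: 11^{11} ≡ 22 (mod 23). Since this equals -1 (≡ 22), 11 is not a QR.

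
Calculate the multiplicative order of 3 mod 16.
Powers of 3 mod 16: 3^1≡3, 3^2≡9, 3^3≡11, 3^4≡1. So the order of 3 is 4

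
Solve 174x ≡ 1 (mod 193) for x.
Since 193 is prime, by Fermat 174^(-1) ≡ 174^{191} ≡ 132 (mod 193). Verify: 174 × 132 = 22968 ≡ 1 (mod 193)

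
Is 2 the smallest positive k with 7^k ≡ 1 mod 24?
Powers of 7 mod 24: 7^1≡7, 7^2≡1. First k with 7^k≡1 is k=2. Yes, ord_24(7) = 2.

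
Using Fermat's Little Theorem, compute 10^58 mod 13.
By Fermat: 10^{12} ≡ 1 mod 13. 58 = 4×12 + 10. So 10^{58} ≡ 10^{10} ≡ 3 mod 13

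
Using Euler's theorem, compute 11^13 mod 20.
By Euler: 11^{8} ≡ 1 (mod 20) since gcd(11, 20) = 1. 13 = 1×8 + 5. So 11^{13} ≡ 11^{5} ≡ 11 (mod 20)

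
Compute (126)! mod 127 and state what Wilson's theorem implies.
(126)! mod 127 = 126. Since this equals -1 (mod 127), Wilson confirms 127 is prime.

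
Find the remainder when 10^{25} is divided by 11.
By Fermat: 10^{10} ≡ 1 (mod 11). 25 = 2×10 + 5. So 10^{25} ≡ 10^{5} ≡ 10 (mod 11)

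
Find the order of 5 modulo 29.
Powers of 5 mod 29: 5^1≡5, 5^2≡25, 5^3≡9, 5^4≡16, 5^5≡22, 5^6≡23, 5^7≡28, 5^8≡24, 5^9≡4, 5^10≡20, 5^11≡13, 5^12≡7, 5^13≡6, 5^14≡1. So the order of 5 is 14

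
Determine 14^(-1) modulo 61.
Since 61 is prime, by Fermat 14^(-1) ≡ 14^{59} ≡ 48 (mod 61). Verify: 14 × 48 = 672 ≡ 1 (mod 61)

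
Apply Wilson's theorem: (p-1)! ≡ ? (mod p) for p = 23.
By Wilson's theorem, (22)! ≡ -1 ≡ 22 mod 23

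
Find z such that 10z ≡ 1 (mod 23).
Since 23 is prime, by Fermat 10^(-1) ≡ 10^{21} ≡ 7 (mod 23). Verify: 10 × 7 = 70 ≡ 1 (mod 23)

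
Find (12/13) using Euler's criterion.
(12/13) = 12^{6} mod 13 = 1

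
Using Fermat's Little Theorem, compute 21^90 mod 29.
By Fermat: 21^{28} ≡ 1 mod 29. 90 = 3×28 + 6. So 21^{90} ≡ 21^{6} ≡ 13 mod 29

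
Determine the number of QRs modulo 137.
For prime 137, there are (p-1)/2 = (137-1)/2 = 68 quadratic residues (excluding 0).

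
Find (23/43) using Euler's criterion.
(23/43) = 23^{21} mod 43 = 1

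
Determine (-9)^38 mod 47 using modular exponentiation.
By repeated squaring mod 47: (-9)^{1}≡38, (-9)^{2}≡34, (-9)^{4}≡28, (-9)^{8}≡32, (-9)^{16}≡37, (-9)^{32}≡6. Then (-9)^{38} = (-9)^{32+4+2} ≡ 6 × 28 × 34 ≡ 25 mod 47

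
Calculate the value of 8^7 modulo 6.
By repeated squaring mod 6: 8^{1}≡2, 8^{2}≡4, 8^{4}≡4. Then 8^{7} = 8^{4+2+1} ≡ 4 × 4 × 2 ≡ 2 mod 6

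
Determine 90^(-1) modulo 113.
Since 113 is prime, by Fermat 90^(-1) ≡ 90^{111} ≡ 54 (mod 113). Verify: 90 × 54 = 4860 ≡ 1 (mod 113)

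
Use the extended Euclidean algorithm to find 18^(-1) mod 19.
Extended GCD: 18(-1) + 19(1) = 1. So 18^(-1) ≡ -1 ≡ 18 mod 19. Verify: 18 × 18 = 324 ≡ 1 mod 19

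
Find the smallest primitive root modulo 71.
g = 7. Powers: [7, 49, 59, 58, 51, 2, ...] generates all 70 non-zero residues.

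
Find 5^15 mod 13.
Using Fermat: 5^{12} ≡ 1 mod 13. 15 ≡ 3 mod 12. So 5^{15} ≡ 5^{3} ≡ 8 mod 13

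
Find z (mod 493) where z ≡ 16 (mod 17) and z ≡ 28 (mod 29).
M = 17 × 29 = 493. M₁ = 29, y₁ ≡ 10 (mod 17). M₂ = 17, y₂ ≡ 12 (mod 29). z = 16×29×10 + 28×17×12 ≡ 492 (mod 493)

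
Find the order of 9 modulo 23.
Powers of 9 mod 23: 9^1≡9, 9^2≡12, 9^3≡16, 9^4≡6, 9^5≡8, 9^6≡3, 9^7≡4, 9^8≡13, 9^9≡2, 9^10≡18, 9^11≡1. ord_23(9) = 11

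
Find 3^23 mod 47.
By repeated squaring mod 47: 3^{1}≡3, 3^{2}≡9, 3^{4}≡34, 3^{8}≡28, 3^{16}≡32. Then 3^{23} = 3^{16+4+2+1} ≡ 32 × 34 × 9 × 3 ≡ 1 mod 47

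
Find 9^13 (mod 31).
By repeated squaring (mod 31): 9^{1}≡9, 9^{2}≡19, 9^{4}≡20, 9^{8}≡28. Then 9^{13} = 9^{8+4+1} ≡ 28 × 20 × 9 ≡ 18 (mod 31)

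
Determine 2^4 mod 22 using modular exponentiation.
2^{4} = 16 ≡ 16 (mod 22)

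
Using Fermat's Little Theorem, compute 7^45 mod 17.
By Fermat: 7^{16} ≡ 1 mod 17. 45 = 2×16 + 13. So 7^{45} ≡ 7^{13} ≡ 6 mod 17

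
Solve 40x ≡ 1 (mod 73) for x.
Since 73 is prime, by Fermat 40^(-1) ≡ 40^{71} ≡ 42 (mod 73). Verify: 40 × 42 = 1680 ≡ 1 (mod 73)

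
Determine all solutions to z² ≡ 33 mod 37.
The square roots of 33 mod 37 are 12 and 25. Verify: 12² = 144 ≡ 33 mod 37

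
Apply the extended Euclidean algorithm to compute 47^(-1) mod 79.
Extended GCD: 47(37) + 79(-22) = 1. So 47^(-1) ≡ 37 mod 79. Verify: 47 × 37 = 1739 ≡ 1 mod 79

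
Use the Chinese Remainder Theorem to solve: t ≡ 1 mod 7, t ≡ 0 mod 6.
M = 7 × 6 = 42. M₁ = 6, y₁ ≡ 6 mod 7. M₂ = 7, y₂ ≡ 1 mod 6. t = 1×6×6 + 0×7×1 ≡ 36 mod 42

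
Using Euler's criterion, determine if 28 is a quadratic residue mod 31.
By Euler's criterion: 28^{15} ≡ 1 (mod 31). Since this equals 1, 28 is a QR.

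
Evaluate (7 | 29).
(7/29) = 7^{14} mod 29 = 1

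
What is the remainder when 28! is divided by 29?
By Wilson's theorem, (28)! ≡ -1 ≡ 28 mod 29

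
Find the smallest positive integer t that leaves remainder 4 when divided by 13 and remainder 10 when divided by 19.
M = 13 × 19 = 247. M₁ = 19, y₁ ≡ 11 (mod 13). M₂ = 13, y₂ ≡ 3 (mod 19). t = 4×19×11 + 10×13×3 ≡ 238 (mod 247)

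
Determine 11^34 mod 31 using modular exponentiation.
Using Fermat: 11^{30} ≡ 1 (mod 31). 34 ≡ 4 (mod 30). So 11^{34} ≡ 11^{4} ≡ 9 (mod 31)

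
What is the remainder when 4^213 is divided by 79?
Using Fermat: 4^{78} ≡ 1 (mod 79). 213 ≡ 57 (mod 78). So 4^{213} ≡ 4^{57} ≡ 10 (mod 79)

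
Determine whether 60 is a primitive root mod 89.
ord_89(60) divides 88. For each prime q|88: 60^{44}≡88, 60^{8}≡4, none ≡ 1. So 60 has order 88 and is a primitive root mod 89.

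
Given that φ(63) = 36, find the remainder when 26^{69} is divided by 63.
By Euler: 26^{36} ≡ 1 (mod 63) since gcd(26, 63) = 1. 69 = 1×36 + 33. So 26^{69} ≡ 26^{33} ≡ 62 (mod 63)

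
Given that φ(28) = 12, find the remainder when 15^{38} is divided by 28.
By Euler: 15^{12} ≡ 1 (mod 28) since gcd(15, 28) = 1. 38 = 3×12 + 2. So 15^{38} ≡ 15^{2} ≡ 1 (mod 28)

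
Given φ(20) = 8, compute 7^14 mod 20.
By Euler: 7^{8} ≡ 1 mod 20 since gcd(7, 20) = 1. 14 = 1×8 + 6. So 7^{14} ≡ 7^{6} ≡ 9 mod 20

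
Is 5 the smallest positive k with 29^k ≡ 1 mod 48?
Powers of 29 mod 48: 29^1≡29, 29^2≡25, 29^3≡5, 29^4≡1. Already 29^4≡1, so the order is 4 < 5. No, the actual order is 4.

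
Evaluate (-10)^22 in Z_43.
By repeated squaring mod 43: (-10)^{1}≡33, (-10)^{2}≡14, (-10)^{4}≡24, (-10)^{8}≡17, (-10)^{16}≡31. Then (-10)^{22} = (-10)^{16+4+2} ≡ 31 × 24 × 14 ≡ 10 mod 43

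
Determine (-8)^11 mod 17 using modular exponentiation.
By repeated squaring mod 17: (-8)^{1}≡9, (-8)^{2}≡13, (-8)^{4}≡16, (-8)^{8}≡1. Then (-8)^{11} = (-8)^{8+2+1} ≡ 1 × 13 × 9 ≡ 15 mod 17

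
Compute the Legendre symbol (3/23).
(3/23) = 3^{11} mod 23 = 1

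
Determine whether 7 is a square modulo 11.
By Euler's criterion: 7^{5} ≡ 10 mod 11. Since this equals -1 (≡ 10), 7 is not a QR.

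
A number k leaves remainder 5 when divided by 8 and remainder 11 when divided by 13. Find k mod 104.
M = 8 × 13 = 104. M₁ = 13, y₁ ≡ 5 mod 8. M₂ = 8, y₂ ≡ 5 mod 13. k = 5×13×5 + 11×8×5 ≡ 37 mod 104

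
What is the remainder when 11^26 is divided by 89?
By repeated squaring mod 89: 11^{1}≡11, 11^{2}≡32, 11^{4}≡45, 11^{8}≡67, 11^{16}≡39. Then 11^{26} = 11^{16+8+2} ≡ 39 × 67 × 32 ≡ 45 mod 89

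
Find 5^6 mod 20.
By repeated squaring mod 20: 5^{1}≡5, 5^{2}≡5, 5^{4}≡5. Then 5^{6} = 5^{4+2} ≡ 5 × 5 ≡ 5 mod 20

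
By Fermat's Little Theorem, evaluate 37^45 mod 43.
By Fermat: 37^{42} ≡ 1 mod 43. So 37^{45} = 37^{42} · 37^{3} ≡ 37^{3} ≡ 42 mod 43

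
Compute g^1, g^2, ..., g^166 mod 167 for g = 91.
91^1, 91^2, ..., 91^{166} mod 167: [91, 98, 67, 85, 53, 147, 17, 44, 163, 137, 109, 66, 161, 122, 80, 99, 158, 16, 120, 65, 70, 24, 13, 14, 105, 36, 103, 21, 74, 54, 71, 115, 111, 81, 23, 89, 83, 38, 118, 50, 41, 57, 10, 75, 145, 2, 15, 29, 134, 3, 106, 127, 34, 88, 159, 107, 51, 132, 155, 77, 160, 31, 149, 32, 73, 130, 140, 48, 26, 28, 43, 72, 39, 42, 148, 108, 142, 63, 55, 162, 46, 11, 166, 76, 69, 100, 82, 114, 20, 150, 123, 4, 30, 58, 101, 6, 45, 87, 68, 9, 151, 47, 102, 97, 143, 154, 153, 62, 131, 64, 146, 93, 113, 96, 52, 56, 86, 144, 78, 84, 129, 49, 117, 126, 110, 157, 92, 22, 165, 152, 138, 33, 164, 61, 40, 133, 79, 8, 60, 116, 35, 12, 90, 7, 136, 18, 135, 94, 37, 27, 119, 141, 139, 124, 95, 128, 125, 19, 59, 25, 104, 112, 5, 121, 156, 1]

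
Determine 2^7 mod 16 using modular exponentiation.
By repeated squaring (mod 16): 2^{1}≡2, 2^{2}≡4, 2^{4}≡0. Then 2^{7} = 2^{4+2+1} ≡ 0 × 4 × 2 ≡ 0 (mod 16)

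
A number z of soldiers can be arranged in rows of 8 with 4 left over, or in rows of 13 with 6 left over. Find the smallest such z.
M = 8 × 13 = 104. M₁ = 13, y₁ ≡ 5 (mod 8). M₂ = 8, y₂ ≡ 5 (mod 13). z = 4×13×5 + 6×8×5 ≡ 84 (mod 104)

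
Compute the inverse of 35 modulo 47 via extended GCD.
Extended GCD: 35(-4) + 47(3) = 1. So 35^(-1) ≡ -4 ≡ 43 mod 47. Verify: 35 × 43 = 1505 ≡ 1 mod 47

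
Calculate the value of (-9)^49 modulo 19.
Using Fermat: (-9)^{18} ≡ 1 (mod 19). 49 ≡ 13 (mod 18). So (-9)^{49} ≡ (-9)^{13} ≡ 13 (mod 19)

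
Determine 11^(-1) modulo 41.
Since 41 is prime, by Fermat 11^(-1) ≡ 11^{39} ≡ 15 (mod 41). Verify: 11 × 15 = 165 ≡ 1 (mod 41)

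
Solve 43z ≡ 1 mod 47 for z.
Since 47 is prime, by Fermat 43^(-1) ≡ 43^{45} ≡ 35 mod 47. Verify: 43 × 35 = 1505 ≡ 1 mod 47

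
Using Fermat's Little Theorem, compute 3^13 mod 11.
By Fermat: 3^{10} ≡ 1 mod 11. So 3^{13} = 3^{10} · 3^{3} ≡ 3^{3} ≡ 5 mod 11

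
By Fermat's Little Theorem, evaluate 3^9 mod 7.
By Fermat: 3^{6} ≡ 1 (mod 7). So 3^{9} = 3^{6} · 3^{3} ≡ 3^{3} ≡ 6 (mod 7)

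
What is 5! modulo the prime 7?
(6)! = (5)! × (6) ≡ -1 mod 7. So (5)! ≡ -1 × (6)^(-1) ≡ (-1)×(-1) = 1 mod 7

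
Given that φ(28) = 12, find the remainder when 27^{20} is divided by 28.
By Euler: 27^{12} ≡ 1 mod 28 since gcd(27, 28) = 1. 20 = 1×12 + 8. So 27^{20} ≡ 27^{8} ≡ 1 mod 28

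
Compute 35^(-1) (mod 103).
Since 103 is prime, by Fermat 35^(-1) ≡ 35^{101} ≡ 53 (mod 103). Verify: 35 × 53 = 1855 ≡ 1 (mod 103)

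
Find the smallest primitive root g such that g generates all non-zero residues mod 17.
g = 3. For each prime q|16: 3^{8}≡16, none ≡ 1, so ord_17(3) = 16 and 3 is a primitive root.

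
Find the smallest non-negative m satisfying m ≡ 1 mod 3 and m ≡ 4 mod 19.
M = 3 × 19 = 57. M₁ = 19, y₁ ≡ 1 mod 3. M₂ = 3, y₂ ≡ 13 mod 19. m = 1×19×1 + 4×3×13 ≡ 4 mod 57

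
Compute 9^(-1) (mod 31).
Since 31 is prime, by Fermat 9^(-1) ≡ 9^{29} ≡ 7 (mod 31). Verify: 9 × 7 = 63 ≡ 1 (mod 31)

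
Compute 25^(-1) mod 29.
Since 29 is prime, by Fermat 25^(-1) ≡ 25^{27} ≡ 7 mod 29. Verify: 25 × 7 = 175 ≡ 1 mod 29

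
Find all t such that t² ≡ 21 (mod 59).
The square roots of 21 mod 59 are 27 and 32. Verify: 27² = 729 ≡ 21 (mod 59)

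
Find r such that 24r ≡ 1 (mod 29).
Since 29 is prime, by Fermat 24^(-1) ≡ 24^{27} ≡ 23 (mod 29). Verify: 24 × 23 = 552 ≡ 1 (mod 29)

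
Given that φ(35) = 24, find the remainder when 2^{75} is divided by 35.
By Euler: 2^{24} ≡ 1 (mod 35) since gcd(2, 35) = 1. 75 = 3×24 + 3. So 2^{75} ≡ 2^{3} ≡ 8 (mod 35)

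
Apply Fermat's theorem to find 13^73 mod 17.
By Fermat: 13^{16} ≡ 1 mod 17. 73 = 4×16 + 9. So 13^{73} ≡ 13^{9} ≡ 13 mod 17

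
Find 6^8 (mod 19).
By repeated squaring (mod 19): 6^{1}≡6, 6^{2}≡17, 6^{4}≡4, 6^{8}≡16. So 6^{8} ≡ 16 (mod 19)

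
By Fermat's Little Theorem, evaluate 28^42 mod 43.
By Fermat's Little Theorem, 28^{42} ≡ 1 (mod 43) since 43 is prime and gcd(28, 43) = 1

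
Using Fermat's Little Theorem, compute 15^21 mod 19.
By Fermat: 15^{18} ≡ 1 mod 19. So 15^{21} = 15^{18} · 15^{3} ≡ 15^{3} ≡ 12 mod 19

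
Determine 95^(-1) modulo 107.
Since 107 is prime, by Fermat 95^(-1) ≡ 95^{105} ≡ 98 (mod 107). Verify: 95 × 98 = 9310 ≡ 1 (mod 107)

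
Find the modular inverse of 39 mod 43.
Since 43 is prime, by Fermat 39^(-1) ≡ 39^{41} ≡ 32 mod 43. Verify: 39 × 32 = 1248 ≡ 1 mod 43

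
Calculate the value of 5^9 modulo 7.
Using Fermat: 5^{6} ≡ 1 mod 7. 9 ≡ 3 mod 6. So 5^{9} ≡ 5^{3} ≡ 6 mod 7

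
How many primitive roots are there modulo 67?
There are φ(67-1) = φ(66) = 20 primitive roots modulo 67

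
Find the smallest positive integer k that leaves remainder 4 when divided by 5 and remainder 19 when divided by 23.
M = 5 × 23 = 115. M₁ = 23, y₁ ≡ 2 (mod 5). M₂ = 5, y₂ ≡ 14 (mod 23). k = 4×23×2 + 19×5×14 ≡ 19 (mod 115)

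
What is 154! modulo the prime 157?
(156)! = (154)! × (155) × (156) ≡ -1 mod 157. So (154)! ≡ -1 × [(156)(155)]^(-1) ≡ 78 mod 157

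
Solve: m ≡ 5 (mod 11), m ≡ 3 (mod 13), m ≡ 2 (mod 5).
M = 11 × 13 × 5 = 715. M₁ = 65, y₁ ≡ 10 (mod 11). M₂ = 55, y₂ ≡ 9 (mod 13). M₃ = 143, y₃ ≡ 2 (mod 5). m = 5×65×10 + 3×55×9 + 2×143×2 ≡ 302 (mod 715)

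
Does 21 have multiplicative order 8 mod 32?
Powers of 21 mod 32: 21^1≡21, 21^2≡25, 21^3≡13, 21^4≡17, 21^5≡5, 21^6≡9, 21^7≡29, 21^8≡1. First k with 21^k≡1 is k=8. Yes, ord_32(21) = 8.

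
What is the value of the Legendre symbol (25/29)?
(25/29) = 25^{14} mod 29 = 1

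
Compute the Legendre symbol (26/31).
(26/31) = 26^{15} mod 31 = -1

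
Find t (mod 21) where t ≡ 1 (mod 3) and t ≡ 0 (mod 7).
M = 3 × 7 = 21. M₁ = 7, y₁ ≡ 1 (mod 3). M₂ = 3, y₂ ≡ 5 (mod 7). t = 1×7×1 + 0×3×5 ≡ 7 (mod 21)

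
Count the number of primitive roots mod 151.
There are φ(151-1) = φ(150) = 40 primitive roots modulo 151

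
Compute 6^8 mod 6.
By repeated squaring mod 6: 6^{1}≡0, 6^{2}≡0, 6^{4}≡0, 6^{8}≡0. So 6^{8} ≡ 0 mod 6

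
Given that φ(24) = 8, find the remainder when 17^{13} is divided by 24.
By Euler: 17^{8} ≡ 1 (mod 24) since gcd(17, 24) = 1. 13 = 1×8 + 5. So 17^{13} ≡ 17^{5} ≡ 17 (mod 24)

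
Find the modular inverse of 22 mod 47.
Since 47 is prime, by Fermat 22^(-1) ≡ 22^{45} ≡ 15 mod 47. Verify: 22 × 15 = 330 ≡ 1 mod 47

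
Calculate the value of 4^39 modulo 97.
By repeated squaring (mod 97): 4^{1}≡4, 4^{2}≡16, 4^{4}≡62, 4^{8}≡61, 4^{16}≡35, 4^{32}≡61. Then 4^{39} = 4^{32+4+2+1} ≡ 61 × 62 × 16 × 4 ≡ 33 (mod 97)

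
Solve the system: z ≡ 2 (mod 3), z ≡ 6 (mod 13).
M = 3 × 13 = 39. M₁ = 13, y₁ ≡ 1 (mod 3). M₂ = 3, y₂ ≡ 9 (mod 13). z = 2×13×1 + 6×3×9 ≡ 32 (mod 39)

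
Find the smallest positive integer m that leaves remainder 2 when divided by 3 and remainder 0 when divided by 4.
M = 3 × 4 = 12. M₁ = 4, y₁ ≡ 1 (mod 3). M₂ = 3, y₂ ≡ 3 (mod 4). m = 2×4×1 + 0×3×3 ≡ 8 (mod 12)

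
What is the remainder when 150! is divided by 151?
By Wilson's theorem, (150)! ≡ -1 ≡ 150 (mod 151)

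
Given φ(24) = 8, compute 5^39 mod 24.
By Euler: 5^{8} ≡ 1 (mod 24) since gcd(5, 24) = 1. 39 = 4×8 + 7. So 5^{39} ≡ 5^{7} ≡ 5 (mod 24)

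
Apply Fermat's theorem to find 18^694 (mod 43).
By Fermat: 18^{42} ≡ 1 (mod 43). 694 ≡ 22 (mod 42). So 18^{694} ≡ 18^{22} ≡ 25 (mod 43)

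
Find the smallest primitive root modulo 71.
g = 7. For each prime q|70: 7^{35}≡70, 7^{14}≡54, 7^{10}≡45, none ≡ 1, so ord_71(7) = 70 and 7 is a primitive root.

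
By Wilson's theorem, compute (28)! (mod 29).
By Wilson's theorem, (28)! ≡ -1 ≡ 28 (mod 29)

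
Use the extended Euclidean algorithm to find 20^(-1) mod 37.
Extended GCD: 20(13) + 37(-7) = 1. So 20^(-1) ≡ 13 (mod 37). Verify: 20 × 13 = 260 ≡ 1 (mod 37)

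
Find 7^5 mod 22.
By repeated squaring mod 22: 7^{1}≡7, 7^{2}≡5, 7^{4}≡3. Then 7^{5} = 7^{4+1} ≡ 3 × 7 ≡ 21 mod 22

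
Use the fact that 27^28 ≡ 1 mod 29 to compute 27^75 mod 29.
By Fermat: 27^{28} ≡ 1 mod 29. 75 = 2×28 + 19. So 27^{75} ≡ 27^{19} ≡ 3 mod 29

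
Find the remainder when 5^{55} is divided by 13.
By Fermat: 5^{12} ≡ 1 mod 13. 55 = 4×12 + 7. So 5^{55} ≡ 5^{7} ≡ 8 mod 13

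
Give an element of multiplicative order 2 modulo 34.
33 has order 2 mod 34 since 33^{2} ≡ 1 (mod 34) and no smaller power works.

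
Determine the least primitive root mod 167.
g = 5. For each prime q|166: 5^{83}≡166, 5^{2}≡25, none ≡ 1, so ord_167(5) = 166 and 5 is a primitive root.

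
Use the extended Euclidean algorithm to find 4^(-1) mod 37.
Extended GCD: 4(-9) + 37(1) = 1. So 4^(-1) ≡ -9 ≡ 28 mod 37. Verify: 4 × 28 = 112 ≡ 1 mod 37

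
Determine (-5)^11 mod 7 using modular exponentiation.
Using Fermat: (-5)^{6} ≡ 1 mod 7. 11 ≡ 5 mod 6. So (-5)^{11} ≡ (-5)^{5} ≡ 4 mod 7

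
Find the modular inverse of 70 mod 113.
Since 113 is prime, by Fermat 70^(-1) ≡ 70^{111} ≡ 21 (mod 113). Verify: 70 × 21 = 1470 ≡ 1 (mod 113)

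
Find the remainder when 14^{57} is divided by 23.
By Fermat: 14^{22} ≡ 1 mod 23. 57 = 2×22 + 13. So 14^{57} ≡ 14^{13} ≡ 11 mod 23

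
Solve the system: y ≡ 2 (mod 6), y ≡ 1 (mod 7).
M = 6 × 7 = 42. M₁ = 7, y₁ ≡ 1 (mod 6). M₂ = 6, y₂ ≡ 6 (mod 7). y = 2×7×1 + 1×6×6 ≡ 8 (mod 42)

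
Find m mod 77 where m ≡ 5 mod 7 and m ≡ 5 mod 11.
M = 7 × 11 = 77. M₁ = 11, y₁ ≡ 2 mod 7. M₂ = 7, y₂ ≡ 8 mod 11. m = 5×11×2 + 5×7×8 ≡ 5 mod 77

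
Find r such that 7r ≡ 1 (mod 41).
Since 41 is prime, by Fermat 7^(-1) ≡ 7^{39} ≡ 6 (mod 41). Verify: 7 × 6 = 42 ≡ 1 (mod 41)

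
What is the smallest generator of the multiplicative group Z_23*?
g = 5. Powers: [5, 2, 10, 4, 20, 8, 17, ...] generates all 22 non-zero residues.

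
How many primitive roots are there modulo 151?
A prime p has φ(p-1) primitive roots; here φ(150) = 40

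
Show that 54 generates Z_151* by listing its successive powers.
54^1, 54^2, ..., 54^{150} mod 151: [54, 47, 122, 95, 147, 86, 114, 116, 73, 16, 109, 148, 140, 10, 87, 17, 12, 44, 111, 105, 83, 103, 126, 9, 33, 121, 41, 100, 115, 19, 120, 138, 53, 144, 75, 124, 52, 90, 28, 2, 108, 94, 93, 39, 143, 21, 77, 81, 146, 32, 67, 145, 129, 20, 23, 34, 24, 88, 71, 59, 15, 55, 101, 18, 66, 91, 82, 49, 79, 38, 89, 125, 106, 137, 150, 97, 104, 29, 56, 4, 65, 37, 35, 78, 135, 42, 3, 11, 141, 64, 134, 139, 107, 40, 46, 68, 48, 25, 142, 118, 30, 110, 51, 36, 132, 31, 13, 98, 7, 76, 27, 99, 61, 123, 149, 43, 57, 58, 112, 8, 130, 74, 70, 5, 119, 84, 6, 22, 131, 128, 117, 127, 63, 80, 92, 136, 96, 50, 133, 85, 60, 69, 102, 72, 113, 62, 26, 45, 14, 1]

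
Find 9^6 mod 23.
By repeated squaring mod 23: 9^{1}≡9, 9^{2}≡12, 9^{4}≡6. Then 9^{6} = 9^{4+2} ≡ 6 × 12 ≡ 3 mod 23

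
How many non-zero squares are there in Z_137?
The squaring map on Z_137* is 2-to-1, so there are (136)/2 = 68 QRs.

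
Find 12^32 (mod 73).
By repeated squaring (mod 73): 12^{1}≡12, 12^{2}≡71, 12^{4}≡4, 12^{8}≡16, 12^{16}≡37, 12^{32}≡55. So 12^{32} ≡ 55 (mod 73)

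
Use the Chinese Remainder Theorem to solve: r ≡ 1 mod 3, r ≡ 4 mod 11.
M = 3 × 11 = 33. M₁ = 11, y₁ ≡ 2 mod 3. M₂ = 3, y₂ ≡ 4 mod 11. r = 1×11×2 + 4×3×4 ≡ 4 mod 33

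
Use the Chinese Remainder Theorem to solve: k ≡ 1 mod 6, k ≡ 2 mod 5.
M = 6 × 5 = 30. M₁ = 5, y₁ ≡ 5 mod 6. M₂ = 6, y₂ ≡ 1 mod 5. k = 1×5×5 + 2×6×1 ≡ 7 mod 30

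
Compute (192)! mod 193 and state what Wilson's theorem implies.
(192)! mod 193 = 192. Since this equals -1 mod 193, Wilson confirms 193 is prime.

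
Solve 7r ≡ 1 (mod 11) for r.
Since 11 is prime, by Fermat 7^(-1) ≡ 7^{9} ≡ 8 (mod 11). Verify: 7 × 8 = 56 ≡ 1 (mod 11)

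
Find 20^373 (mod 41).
Using Fermat: 20^{40} ≡ 1 (mod 41). 373 ≡ 13 (mod 40). So 20^{373} ≡ 20^{13} ≡ 36 (mod 41)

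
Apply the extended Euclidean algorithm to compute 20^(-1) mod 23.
Extended GCD: 20(-8) + 23(7) = 1. So 20^(-1) ≡ -8 ≡ 15 mod 23. Verify: 20 × 15 = 300 ≡ 1 mod 23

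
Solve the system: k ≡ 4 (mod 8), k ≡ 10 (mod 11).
M = 8 × 11 = 88. M₁ = 11, y₁ ≡ 3 (mod 8). M₂ = 8, y₂ ≡ 7 (mod 11). k = 4×11×3 + 10×8×7 ≡ 76 (mod 88)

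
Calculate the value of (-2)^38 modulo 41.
By repeated squaring (mod 41): (-2)^{1}≡39, (-2)^{2}≡4, (-2)^{4}≡16, (-2)^{8}≡10, (-2)^{16}≡18, (-2)^{32}≡37. Then (-2)^{38} = (-2)^{32+4+2} ≡ 37 × 16 × 4 ≡ 31 (mod 41)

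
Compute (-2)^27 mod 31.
By repeated squaring mod 31: (-2)^{1}≡29, (-2)^{2}≡4, (-2)^{4}≡16, (-2)^{8}≡8, (-2)^{16}≡2. Then (-2)^{27} = (-2)^{16+8+2+1} ≡ 2 × 8 × 4 × 29 ≡ 27 mod 31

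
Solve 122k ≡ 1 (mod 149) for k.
Since 149 is prime, by Fermat 122^(-1) ≡ 122^{147} ≡ 11 (mod 149). Verify: 122 × 11 = 1342 ≡ 1 (mod 149)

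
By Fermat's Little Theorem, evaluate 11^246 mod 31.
By Fermat: 11^{30} ≡ 1 mod 31. 246 ≡ 6 mod 30. So 11^{246} ≡ 11^{6} ≡ 4 mod 31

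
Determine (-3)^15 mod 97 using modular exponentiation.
By repeated squaring mod 97: (-3)^{1}≡94, (-3)^{2}≡9, (-3)^{4}≡81, (-3)^{8}≡62. Then (-3)^{15} = (-3)^{8+4+2+1} ≡ 62 × 81 × 9 × 94 ≡ 12 mod 97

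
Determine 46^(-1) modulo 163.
Since 163 is prime, by Fermat 46^(-1) ≡ 46^{161} ≡ 39 (mod 163). Verify: 46 × 39 = 1794 ≡ 1 (mod 163)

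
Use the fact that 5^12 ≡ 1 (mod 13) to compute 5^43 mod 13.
By Fermat: 5^{12} ≡ 1 (mod 13). 43 = 3×12 + 7. So 5^{43} ≡ 5^{7} ≡ 8 (mod 13)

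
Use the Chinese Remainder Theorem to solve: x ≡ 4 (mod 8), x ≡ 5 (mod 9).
M = 8 × 9 = 72. M₁ = 9, y₁ ≡ 1 (mod 8). M₂ = 8, y₂ ≡ 8 (mod 9). x = 4×9×1 + 5×8×8 ≡ 68 (mod 72)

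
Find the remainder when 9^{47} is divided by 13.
By Fermat: 9^{12} ≡ 1 (mod 13). 47 = 3×12 + 11. So 9^{47} ≡ 9^{11} ≡ 3 (mod 13)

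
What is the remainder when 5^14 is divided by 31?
By repeated squaring mod 31: 5^{1}≡5, 5^{2}≡25, 5^{4}≡5, 5^{8}≡25. Then 5^{14} = 5^{8+4+2} ≡ 25 × 5 × 25 ≡ 25 mod 31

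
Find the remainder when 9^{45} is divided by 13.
By Fermat: 9^{12} ≡ 1 (mod 13). 45 = 3×12 + 9. So 9^{45} ≡ 9^{9} ≡ 1 (mod 13)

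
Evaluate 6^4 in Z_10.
6^{4} = 1296 ≡ 6 (mod 10)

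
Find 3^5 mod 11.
By repeated squaring mod 11: 3^{1}≡3, 3^{2}≡9, 3^{4}≡4. Then 3^{5} = 3^{4+1} ≡ 4 × 3 ≡ 1 mod 11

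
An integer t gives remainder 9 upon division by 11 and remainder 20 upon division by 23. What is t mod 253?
M = 11 × 23 = 253. M₁ = 23, y₁ ≡ 1 mod 11. M₂ = 11, y₂ ≡ 21 mod 23. t = 9×23×1 + 20×11×21 ≡ 20 mod 253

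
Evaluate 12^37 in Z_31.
Using Fermat: 12^{30} ≡ 1 (mod 31). 37 ≡ 7 (mod 30). So 12^{37} ≡ 12^{7} ≡ 24 (mod 31)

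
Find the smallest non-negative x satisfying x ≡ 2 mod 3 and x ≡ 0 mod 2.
M = 3 × 2 = 6. M₁ = 2, y₁ ≡ 2 mod 3. M₂ = 3, y₂ ≡ 1 mod 2. x = 2×2×2 + 0×3×1 ≡ 2 mod 6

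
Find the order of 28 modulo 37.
Powers of 28 mod 37: 28^1≡28, 28^2≡7, 28^3≡11, 28^4≡12, 28^5≡3, 28^6≡10, 28^7≡21, 28^8≡33, 28^9≡36, 28^10≡9, 28^11≡30, 28^12≡26, 28^13≡25, 28^14≡34, 28^15≡27, 28^16≡16, 28^17≡4, 28^18≡1. Order = 18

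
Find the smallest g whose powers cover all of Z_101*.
g = 2. For each prime q|100: 2^{50}≡100, 2^{20}≡95, none ≡ 1, so ord_101(2) = 100 and 2 is a primitive root.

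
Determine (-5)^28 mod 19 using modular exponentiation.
Using Fermat: (-5)^{18} ≡ 1 mod 19. 28 ≡ 10 mod 18. So (-5)^{28} ≡ (-5)^{10} ≡ 5 mod 19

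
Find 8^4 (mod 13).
8^{4} = 4096 ≡ 1 (mod 13)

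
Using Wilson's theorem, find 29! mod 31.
(30)! = (29)! × (30) ≡ -1 (mod 31). So (29)! ≡ -1 × (30)^(-1) ≡ (-1)×(-1) = 1 (mod 31)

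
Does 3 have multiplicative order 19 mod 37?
Powers of 3 mod 37: 3^1≡3, 3^2≡9, 3^3≡27, 3^4≡7, 3^5≡21, 3^6≡26, 3^7≡4, 3^8≡12, 3^9≡36, 3^10≡34, 3^11≡28, 3^12≡10, 3^13≡30, 3^14≡16, 3^15≡11, 3^16≡33, 3^17≡25, 3^18≡1. Already 3^18≡1, so the order is 18 < 19. No, the actual order is 18.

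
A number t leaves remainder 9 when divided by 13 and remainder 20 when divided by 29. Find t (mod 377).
M = 13 × 29 = 377. M₁ = 29, y₁ ≡ 9 (mod 13). M₂ = 13, y₂ ≡ 9 (mod 29). t = 9×29×9 + 20×13×9 ≡ 165 (mod 377)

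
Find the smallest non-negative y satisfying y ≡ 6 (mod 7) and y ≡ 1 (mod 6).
M = 7 × 6 = 42. M₁ = 6, y₁ ≡ 6 (mod 7). M₂ = 7, y₂ ≡ 1 (mod 6). y = 6×6×6 + 1×7×1 ≡ 13 (mod 42)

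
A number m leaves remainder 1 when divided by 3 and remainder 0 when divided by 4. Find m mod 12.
M = 3 × 4 = 12. M₁ = 4, y₁ ≡ 1 mod 3. M₂ = 3, y₂ ≡ 3 mod 4. m = 1×4×1 + 0×3×3 ≡ 4 mod 12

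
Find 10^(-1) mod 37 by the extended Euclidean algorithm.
Extended GCD: 10(-11) + 37(3) = 1. So 10^(-1) ≡ -11 ≡ 26 mod 37. Verify: 10 × 26 = 260 ≡ 1 mod 37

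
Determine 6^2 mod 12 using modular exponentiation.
6^{2} = 36 ≡ 0 mod 12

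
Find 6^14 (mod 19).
By repeated squaring (mod 19): 6^{1}≡6, 6^{2}≡17, 6^{4}≡4, 6^{8}≡16. Then 6^{14} = 6^{8+4+2} ≡ 16 × 4 × 17 ≡ 5 (mod 19)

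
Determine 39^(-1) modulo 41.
Since 41 is prime, by Fermat 39^(-1) ≡ 39^{39} ≡ 20 mod 41. Verify: 39 × 20 = 780 ≡ 1 mod 41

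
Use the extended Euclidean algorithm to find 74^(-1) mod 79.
Extended GCD: 74(-16) + 79(15) = 1. So 74^(-1) ≡ -16 ≡ 63 (mod 79). Verify: 74 × 63 = 4662 ≡ 1 (mod 79)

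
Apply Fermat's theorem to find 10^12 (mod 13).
By Fermat's Little Theorem, 10^{12} ≡ 1 (mod 13) since 13 is prime and gcd(10, 13) = 1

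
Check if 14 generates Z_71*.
14^{10} ≡ 1 mod 71 and 10 < 70, so ord_71(14) = 10 ≠ 70 and 14 is not a primitive root.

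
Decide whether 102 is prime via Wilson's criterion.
(101)! mod 102 = 0. Since 0 ≢ -1 mod 102, 102 is not prime.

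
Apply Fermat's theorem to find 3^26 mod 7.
By Fermat: 3^{6} ≡ 1 mod 7. 26 = 4×6 + 2. So 3^{26} ≡ 3^{2} ≡ 2 mod 7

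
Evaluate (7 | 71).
(7/71) = 7^{35} mod 71 = -1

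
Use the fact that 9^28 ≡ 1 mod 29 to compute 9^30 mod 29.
By Fermat: 9^{28} ≡ 1 mod 29. So 9^{30} = 9^{28} · 9^{2} ≡ 9^{2} ≡ 23 mod 29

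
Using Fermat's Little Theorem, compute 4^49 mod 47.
By Fermat: 4^{46} ≡ 1 (mod 47). So 4^{49} = 4^{46} · 4^{3} ≡ 4^{3} ≡ 17 (mod 47)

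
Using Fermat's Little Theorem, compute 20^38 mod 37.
By Fermat: 20^{36} ≡ 1 mod 37. So 20^{38} = 20^{36} · 20^{2} ≡ 20^{2} ≡ 30 mod 37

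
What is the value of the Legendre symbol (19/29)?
(19/29) = 19^{14} mod 29 = -1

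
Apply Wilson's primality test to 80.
(79)! mod 80 = 0. Since 0 ≢ -1 mod 80, 80 is not prime.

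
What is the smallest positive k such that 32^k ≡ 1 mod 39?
Powers of 32 mod 39: 32^1≡32, 32^2≡10, 32^3≡8, 32^4≡22, 32^5≡2, 32^6≡25, 32^7≡20, 32^8≡16, 32^9≡5, 32^10≡4, 32^11≡11, 32^12≡1. ord_39(32) = 12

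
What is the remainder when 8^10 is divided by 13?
By repeated squaring mod 13: 8^{1}≡8, 8^{2}≡12, 8^{4}≡1, 8^{8}≡1. Then 8^{10} = 8^{8+2} ≡ 1 × 12 ≡ 12 mod 13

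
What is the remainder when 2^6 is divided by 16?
By repeated squaring (mod 16): 2^{1}≡2, 2^{2}≡4, 2^{4}≡0. Then 2^{6} = 2^{4+2} ≡ 0 × 4 ≡ 0 (mod 16)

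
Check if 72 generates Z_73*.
72^{2} ≡ 1 (mod 73) and 2 < 72, so ord_73(72) = 2 ≠ 72 and 72 is not a primitive root.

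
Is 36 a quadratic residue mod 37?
By Euler's criterion: 36^{18} ≡ 1 mod 37. Since this equals 1, 36 is a QR.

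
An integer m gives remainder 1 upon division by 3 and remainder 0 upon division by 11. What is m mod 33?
M = 3 × 11 = 33. M₁ = 11, y₁ ≡ 2 mod 3. M₂ = 3, y₂ ≡ 4 mod 11. m = 1×11×2 + 0×3×4 ≡ 22 mod 33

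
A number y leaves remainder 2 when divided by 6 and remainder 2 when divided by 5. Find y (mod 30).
M = 6 × 5 = 30. M₁ = 5, y₁ ≡ 5 (mod 6). M₂ = 6, y₂ ≡ 1 (mod 5). y = 2×5×5 + 2×6×1 ≡ 2 (mod 30)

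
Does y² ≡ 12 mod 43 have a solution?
By Euler's criterion: 12^{21} ≡ 42 mod 43. Since this equals -1 (≡ 42), 12 is not a QR.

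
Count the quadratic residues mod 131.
The squaring map on Z_131* is 2-to-1, so there are (130)/2 = 65 QRs.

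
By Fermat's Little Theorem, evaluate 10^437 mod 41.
By Fermat: 10^{40} ≡ 1 (mod 41). 437 ≡ 37 (mod 40). So 10^{437} ≡ 10^{37} ≡ 18 (mod 41)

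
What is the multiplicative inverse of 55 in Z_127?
Since 127 is prime, by Fermat 55^(-1) ≡ 55^{125} ≡ 97 mod 127. Verify: 55 × 97 = 5335 ≡ 1 mod 127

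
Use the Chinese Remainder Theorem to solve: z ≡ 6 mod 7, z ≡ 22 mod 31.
M = 7 × 31 = 217. M₁ = 31, y₁ ≡ 5 mod 7. M₂ = 7, y₂ ≡ 9 mod 31. z = 6×31×5 + 22×7×9 ≡ 146 mod 217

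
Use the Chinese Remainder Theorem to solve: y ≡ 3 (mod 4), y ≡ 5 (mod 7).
M = 4 × 7 = 28. M₁ = 7, y₁ ≡ 3 (mod 4). M₂ = 4, y₂ ≡ 2 (mod 7). y = 3×7×3 + 5×4×2 ≡ 19 (mod 28)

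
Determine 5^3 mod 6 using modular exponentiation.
5^{3} = 125 ≡ 5 mod 6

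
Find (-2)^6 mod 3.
Using Fermat: (-2)^{2} ≡ 1 mod 3. 6 ≡ 0 mod 2. So (-2)^{6} ≡ (-2)^{0} ≡ 1 mod 3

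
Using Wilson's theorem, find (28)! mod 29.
By Wilson's theorem, (28)! ≡ -1 ≡ 28 (mod 29)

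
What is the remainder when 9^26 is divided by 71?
By repeated squaring mod 71: 9^{1}≡9, 9^{2}≡10, 9^{4}≡29, 9^{8}≡60, 9^{16}≡50. Then 9^{26} = 9^{16+8+2} ≡ 50 × 60 × 10 ≡ 38 mod 71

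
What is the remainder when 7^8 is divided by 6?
By repeated squaring (mod 6): 7^{1}≡1, 7^{2}≡1, 7^{4}≡1, 7^{8}≡1. So 7^{8} ≡ 1 (mod 6)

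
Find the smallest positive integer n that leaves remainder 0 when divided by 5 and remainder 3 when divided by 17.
M = 5 × 17 = 85. M₁ = 17, y₁ ≡ 3 mod 5. M₂ = 5, y₂ ≡ 7 mod 17. n = 0×17×3 + 3×5×7 ≡ 20 mod 85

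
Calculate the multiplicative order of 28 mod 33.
Powers of 28 mod 33: 28^1≡28, 28^2≡25, 28^3≡7, 28^4≡31, 28^5≡10, 28^6≡16, 28^7≡19, 28^8≡4, 28^9≡13, 28^10≡1. Order = 10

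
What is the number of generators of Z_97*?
A prime p has φ(p-1) primitive roots; here φ(96) = 32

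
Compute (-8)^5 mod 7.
By repeated squaring (mod 7): (-8)^{1}≡6, (-8)^{2}≡1, (-8)^{4}≡1. Then (-8)^{5} = (-8)^{4+1} ≡ 1 × 6 ≡ 6 (mod 7)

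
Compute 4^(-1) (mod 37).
Since 37 is prime, by Fermat 4^(-1) ≡ 4^{35} ≡ 28 (mod 37). Verify: 4 × 28 = 112 ≡ 1 (mod 37)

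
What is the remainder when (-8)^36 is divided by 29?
Using Fermat: (-8)^{28} ≡ 1 mod 29. 36 ≡ 8 mod 28. So (-8)^{36} ≡ (-8)^{8} ≡ 20 mod 29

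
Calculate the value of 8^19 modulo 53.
By repeated squaring mod 53: 8^{1}≡8, 8^{2}≡11, 8^{4}≡15, 8^{8}≡13, 8^{16}≡10. Then 8^{19} = 8^{16+2+1} ≡ 10 × 11 × 8 ≡ 32 mod 53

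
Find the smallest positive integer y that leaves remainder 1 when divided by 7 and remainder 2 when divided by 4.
M = 7 × 4 = 28. M₁ = 4, y₁ ≡ 2 (mod 7). M₂ = 7, y₂ ≡ 3 (mod 4). y = 1×4×2 + 2×7×3 ≡ 22 (mod 28)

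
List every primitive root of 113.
There are φ(112) = 48 primitive roots mod 113: {3, 5, 6, 10, 12, 17, 19, 20, 21, 23, 24, 27, 29, 33, 34, 37, 38, 39, 43, 45, 46, 47, 54, 55, 58, 59, 66, 67, 68, 70, 74, 75, 76, 79, 80, 84, 86, 89, 90, 92, 93, 94, 96, 101, 103, 107, 108, 110}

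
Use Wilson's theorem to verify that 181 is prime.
(180)! mod 181 = 180. Since this equals -1 (mod 181), Wilson confirms 181 is prime.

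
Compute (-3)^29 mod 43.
By repeated squaring (mod 43): (-3)^{1}≡40, (-3)^{2}≡9, (-3)^{4}≡38, (-3)^{8}≡25, (-3)^{16}≡23. Then (-3)^{29} = (-3)^{16+8+4+1} ≡ 23 × 25 × 38 × 40 ≡ 25 (mod 43)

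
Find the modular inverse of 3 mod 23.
Since 23 is prime, by Fermat 3^(-1) ≡ 3^{21} ≡ 8 mod 23. Verify: 3 × 8 = 24 ≡ 1 mod 23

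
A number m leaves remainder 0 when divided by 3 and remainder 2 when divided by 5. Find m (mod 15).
M = 3 × 5 = 15. M₁ = 5, y₁ ≡ 2 (mod 3). M₂ = 3, y₂ ≡ 2 (mod 5). m = 0×5×2 + 2×3×2 ≡ 12 (mod 15)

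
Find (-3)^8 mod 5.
Using Fermat: (-3)^{4} ≡ 1 mod 5. 8 ≡ 0 mod 4. So (-3)^{8} ≡ (-3)^{0} ≡ 1 mod 5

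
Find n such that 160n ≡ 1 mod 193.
Since 193 is prime, by Fermat 160^(-1) ≡ 160^{191} ≡ 76 mod 193. Verify: 160 × 76 = 12160 ≡ 1 mod 193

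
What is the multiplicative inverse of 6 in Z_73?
Since 73 is prime, by Fermat 6^(-1) ≡ 6^{71} ≡ 61 (mod 73). Verify: 6 × 61 = 366 ≡ 1 (mod 73)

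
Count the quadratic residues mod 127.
The squaring map on Z_127* is 2-to-1, so there are (126)/2 = 63 QRs.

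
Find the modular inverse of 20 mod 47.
Since 47 is prime, by Fermat 20^(-1) ≡ 20^{45} ≡ 40 mod 47. Verify: 20 × 40 = 800 ≡ 1 mod 47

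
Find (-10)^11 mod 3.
Using Fermat: (-10)^{2} ≡ 1 mod 3. 11 ≡ 1 mod 2. So (-10)^{11} ≡ (-10)^{1} ≡ 2 mod 3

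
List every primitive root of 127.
There are φ(126) = 36 primitive roots mod 127: {3, 6, 7, 12, 14, 23, 29, 39, 43, 45, 46, 48, 53, 55, 56, 57, 58, 65, 67, 78, 83, 85, 86, 91, 92, 93, 96, 97, 101, 106, 109, 110, 112, 114, 116, 118}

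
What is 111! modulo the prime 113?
(112)! = (111)! × (112) ≡ -1 (mod 113). So (111)! ≡ -1 × (112)^(-1) ≡ (-1)×(-1) = 1 (mod 113)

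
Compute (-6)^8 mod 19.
By repeated squaring (mod 19): (-6)^{1}≡13, (-6)^{2}≡17, (-6)^{4}≡4, (-6)^{8}≡16. So (-6)^{8} ≡ 16 (mod 19)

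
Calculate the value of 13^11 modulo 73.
By repeated squaring (mod 73): 13^{1}≡13, 13^{2}≡23, 13^{4}≡18, 13^{8}≡32. Then 13^{11} = 13^{8+2+1} ≡ 32 × 23 × 13 ≡ 5 (mod 73)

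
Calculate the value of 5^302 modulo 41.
Using Fermat: 5^{40} ≡ 1 mod 41. 302 ≡ 22 mod 40. So 5^{302} ≡ 5^{22} ≡ 25 mod 41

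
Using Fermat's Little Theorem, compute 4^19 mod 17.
By Fermat: 4^{16} ≡ 1 mod 17. So 4^{19} = 4^{16} · 4^{3} ≡ 4^{3} ≡ 13 mod 17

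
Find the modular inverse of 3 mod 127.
Since 127 is prime, by Fermat 3^(-1) ≡ 3^{125} ≡ 85 (mod 127). Verify: 3 × 85 = 255 ≡ 1 (mod 127)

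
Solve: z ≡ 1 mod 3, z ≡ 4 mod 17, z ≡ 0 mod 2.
M = 3 × 17 × 2 = 102. M₁ = 34, y₁ ≡ 1 mod 3. M₂ = 6, y₂ ≡ 3 mod 17. M₃ = 51, y₃ ≡ 1 mod 2. z = 1×34×1 + 4×6×3 + 0×51×1 ≡ 4 mod 102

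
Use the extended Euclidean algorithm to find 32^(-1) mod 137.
Extended GCD: 32(30) + 137(-7) = 1. So 32^(-1) ≡ 30 mod 137. Verify: 32 × 30 = 960 ≡ 1 mod 137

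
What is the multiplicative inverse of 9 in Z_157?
Since 157 is prime, by Fermat 9^(-1) ≡ 9^{155} ≡ 35 mod 157. Verify: 9 × 35 = 315 ≡ 1 mod 157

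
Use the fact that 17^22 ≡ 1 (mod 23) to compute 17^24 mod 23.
By Fermat: 17^{22} ≡ 1 (mod 23). So 17^{24} = 17^{22} · 17^{2} ≡ 17^{2} ≡ 13 (mod 23)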